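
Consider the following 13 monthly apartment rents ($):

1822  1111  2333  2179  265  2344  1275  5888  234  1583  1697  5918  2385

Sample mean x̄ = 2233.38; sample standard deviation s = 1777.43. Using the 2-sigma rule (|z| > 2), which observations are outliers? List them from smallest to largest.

Cutoffs at x̄ ± 2s: 2233.38 ± 2·1777.43 = [-1321.48, 5788.24].
5888: z = 2.06, |z| > 2 → outlier.
5918: z = 2.07, |z| > 2 → outlier.
Every other value lies within [-1321.48, 5788.24].

5888, 5918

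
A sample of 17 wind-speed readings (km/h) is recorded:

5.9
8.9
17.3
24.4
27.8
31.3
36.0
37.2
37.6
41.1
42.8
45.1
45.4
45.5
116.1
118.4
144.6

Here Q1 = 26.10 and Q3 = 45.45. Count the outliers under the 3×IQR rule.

3

IQR = 19.35; fences at 26.10 − 58.05 = -31.95 and 45.45 + 58.05 = 103.50.
Outside the cutoffs: 116.1, 118.4, 144.6.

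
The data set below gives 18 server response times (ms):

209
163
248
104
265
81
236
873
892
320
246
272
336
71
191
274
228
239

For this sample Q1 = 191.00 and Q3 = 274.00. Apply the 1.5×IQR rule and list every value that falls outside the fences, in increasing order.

IQR = Q3 − Q1 = 274.00 − 191.00 = 83.00.
Lower fence = Q1 − 1.5·IQR = 191.00 − 124.50 = 66.50.
Upper fence = Q3 + 1.5·IQR = 274.00 + 124.50 = 398.50.
873 > 398.50 → outlier.
892 > 398.50 → outlier.
All remaining values lie within [66.50, 398.50].

873, 892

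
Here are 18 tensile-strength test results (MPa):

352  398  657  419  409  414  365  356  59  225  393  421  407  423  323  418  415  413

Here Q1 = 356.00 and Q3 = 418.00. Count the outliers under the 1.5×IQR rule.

3

IQR = 62.00; fences at 356.00 − 93.00 = 263.00 and 418.00 + 93.00 = 511.00.
Outside the cutoffs: 59, 225, 657.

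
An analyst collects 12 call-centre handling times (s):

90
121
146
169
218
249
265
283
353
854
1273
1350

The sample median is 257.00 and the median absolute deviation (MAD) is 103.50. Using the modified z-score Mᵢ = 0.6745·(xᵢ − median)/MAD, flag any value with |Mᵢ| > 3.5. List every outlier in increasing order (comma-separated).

854, 1273, 1350

|Mᵢ| > 3.5 ⇔ |xᵢ − 257.00| > 3.5·103.50/0.6745 = 537.06.
So outliers lie outside [-280.06, 794.06].
854: M = 3.89 → outlier.
1273: M = 6.62 → outlier.
1350: M = 7.12 → outlier.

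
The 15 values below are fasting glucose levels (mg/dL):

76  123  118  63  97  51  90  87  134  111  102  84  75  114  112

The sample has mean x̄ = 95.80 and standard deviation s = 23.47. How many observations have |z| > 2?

Cutoffs: x̄ ± 2s = [48.86, 142.74].
Every value lies within the cutoffs.

0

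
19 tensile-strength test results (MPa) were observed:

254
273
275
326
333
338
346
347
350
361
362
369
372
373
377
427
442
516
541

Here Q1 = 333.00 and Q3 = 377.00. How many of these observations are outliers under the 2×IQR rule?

IQR = 44.00; fences at 333.00 − 88.00 = 245.00 and 377.00 + 88.00 = 465.00.
Outside the cutoffs: 516, 541.

2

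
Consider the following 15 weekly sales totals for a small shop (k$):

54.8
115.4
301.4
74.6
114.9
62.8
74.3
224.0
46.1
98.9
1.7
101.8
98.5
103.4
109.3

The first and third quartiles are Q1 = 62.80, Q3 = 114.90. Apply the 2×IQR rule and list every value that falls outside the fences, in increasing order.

224.0, 301.4

IQR = Q3 − Q1 = 114.90 − 62.80 = 52.10.
Lower fence = Q1 − 2·IQR = 62.80 − 104.20 = -41.40.
Upper fence = Q3 + 2·IQR = 114.90 + 104.20 = 219.10.
224.0 > 219.10 → outlier.
301.4 > 219.10 → outlier.
All remaining values lie within [-41.40, 219.10].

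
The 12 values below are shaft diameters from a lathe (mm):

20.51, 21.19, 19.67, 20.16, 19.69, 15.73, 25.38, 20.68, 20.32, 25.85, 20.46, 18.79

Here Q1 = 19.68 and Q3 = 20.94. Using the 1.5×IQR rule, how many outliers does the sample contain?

3

IQR = 1.26; fences at 19.68 − 1.89 = 17.79 and 20.94 + 1.89 = 22.83.
Outside the cutoffs: 15.73, 25.38, 25.85.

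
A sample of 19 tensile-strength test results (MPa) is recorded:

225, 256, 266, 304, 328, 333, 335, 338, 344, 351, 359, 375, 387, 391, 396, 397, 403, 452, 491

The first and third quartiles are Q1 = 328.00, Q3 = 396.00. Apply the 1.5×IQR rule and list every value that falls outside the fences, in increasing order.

225

IQR = Q3 − Q1 = 396.00 − 328.00 = 68.00.
Lower fence = Q1 − 1.5·IQR = 328.00 − 102.00 = 226.00.
Upper fence = Q3 + 1.5·IQR = 396.00 + 102.00 = 498.00.
225 < 226.00 → outlier.
All remaining values lie within [226.00, 498.00].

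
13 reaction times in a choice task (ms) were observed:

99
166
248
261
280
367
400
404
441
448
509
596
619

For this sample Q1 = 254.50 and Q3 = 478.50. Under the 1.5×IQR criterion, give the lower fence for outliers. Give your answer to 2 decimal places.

IQR = Q3 − Q1 = 478.50 − 254.50 = 224.00.
Lower fence = Q1 − 1.5·IQR = 254.50 − 336.00 = -81.50.
Upper fence = Q3 + 1.5·IQR = 478.50 + 336.00 = 814.50.

-81.50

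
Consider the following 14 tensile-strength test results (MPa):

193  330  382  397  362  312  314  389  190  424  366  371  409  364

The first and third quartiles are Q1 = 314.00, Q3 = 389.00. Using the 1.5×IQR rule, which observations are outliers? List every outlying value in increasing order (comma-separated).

190, 193

IQR = Q3 − Q1 = 389.00 − 314.00 = 75.00.
Lower fence = Q1 − 1.5·IQR = 314.00 − 112.50 = 201.50.
Upper fence = Q3 + 1.5·IQR = 389.00 + 112.50 = 501.50.
190 < 201.50 → outlier.
193 < 201.50 → outlier.
All remaining values lie within [201.50, 501.50].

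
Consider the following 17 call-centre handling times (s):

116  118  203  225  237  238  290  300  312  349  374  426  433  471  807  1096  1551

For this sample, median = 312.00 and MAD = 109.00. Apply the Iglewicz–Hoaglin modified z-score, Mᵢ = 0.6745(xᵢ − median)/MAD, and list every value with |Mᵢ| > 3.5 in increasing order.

1096, 1551

|Mᵢ| > 3.5 ⇔ |xᵢ − 312.00| > 3.5·109.00/0.6745 = 565.60.
So outliers lie outside [-253.60, 877.60].
1096: M = 4.85 → outlier.
1551: M = 7.67 → outlier.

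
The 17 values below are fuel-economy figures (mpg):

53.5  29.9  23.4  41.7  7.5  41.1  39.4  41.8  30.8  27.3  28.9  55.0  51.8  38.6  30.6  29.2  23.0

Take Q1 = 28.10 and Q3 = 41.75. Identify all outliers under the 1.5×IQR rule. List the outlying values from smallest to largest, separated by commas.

7.5

IQR = Q3 − Q1 = 41.75 − 28.10 = 13.65.
Lower fence = Q1 − 1.5·IQR = 28.10 − 20.475 = 7.625.
Upper fence = Q3 + 1.5·IQR = 41.75 + 20.475 = 62.225.
7.5 < 7.625 → outlier.
All remaining values lie within [7.625, 62.225].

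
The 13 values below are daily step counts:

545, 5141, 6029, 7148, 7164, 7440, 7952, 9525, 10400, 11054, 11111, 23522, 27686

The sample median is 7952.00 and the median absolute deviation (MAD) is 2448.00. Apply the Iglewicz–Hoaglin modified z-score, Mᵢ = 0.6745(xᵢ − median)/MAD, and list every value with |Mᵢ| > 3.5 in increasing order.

23522, 27686

|Mᵢ| > 3.5 ⇔ |xᵢ − 7952.00| > 3.5·2448.00/0.6745 = 12702.74.
So outliers lie outside [-4750.74, 20654.74].
23522: M = 4.29 → outlier.
27686: M = 5.44 → outlier.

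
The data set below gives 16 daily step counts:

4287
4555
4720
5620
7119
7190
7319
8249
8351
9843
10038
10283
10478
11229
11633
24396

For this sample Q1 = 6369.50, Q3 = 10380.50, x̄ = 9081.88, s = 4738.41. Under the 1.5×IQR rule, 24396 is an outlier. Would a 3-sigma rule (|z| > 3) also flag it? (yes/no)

z = (24396 − 9081.88) / 4738.41 = 3.23.
|z| = 3.23 > 3.

yes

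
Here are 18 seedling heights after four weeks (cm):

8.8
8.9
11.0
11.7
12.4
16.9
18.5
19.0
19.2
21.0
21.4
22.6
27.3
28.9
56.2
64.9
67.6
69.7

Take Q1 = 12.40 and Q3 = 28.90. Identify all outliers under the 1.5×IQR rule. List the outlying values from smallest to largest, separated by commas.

IQR = Q3 − Q1 = 28.90 − 12.40 = 16.50.
Lower fence = Q1 − 1.5·IQR = 12.40 − 24.75 = -12.35.
Upper fence = Q3 + 1.5·IQR = 28.90 + 24.75 = 53.65.
56.2 > 53.65 → outlier.
64.9 > 53.65 → outlier.
67.6 > 53.65 → outlier.
69.7 > 53.65 → outlier.
All remaining values lie within [-12.35, 53.65].

56.2, 64.9, 67.6, 69.7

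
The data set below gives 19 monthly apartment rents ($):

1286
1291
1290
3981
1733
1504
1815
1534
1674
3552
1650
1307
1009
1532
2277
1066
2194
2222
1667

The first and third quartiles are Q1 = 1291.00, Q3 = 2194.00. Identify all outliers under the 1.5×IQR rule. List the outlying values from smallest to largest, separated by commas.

3552, 3981

IQR = Q3 − Q1 = 2194.00 − 1291.00 = 903.00.
Lower fence = Q1 − 1.5·IQR = 1291.00 − 1354.50 = -63.50.
Upper fence = Q3 + 1.5·IQR = 2194.00 + 1354.50 = 3548.50.
3552 > 3548.50 → outlier.
3981 > 3548.50 → outlier.
All remaining values lie within [-63.50, 3548.50].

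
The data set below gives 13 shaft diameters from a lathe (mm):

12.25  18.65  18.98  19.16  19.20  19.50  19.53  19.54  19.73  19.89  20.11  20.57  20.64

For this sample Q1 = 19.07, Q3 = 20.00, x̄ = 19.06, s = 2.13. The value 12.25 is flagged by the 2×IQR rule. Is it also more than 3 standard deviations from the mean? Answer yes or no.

z = (12.25 − 19.06) / 2.13 = -3.20.
|z| = 3.20 > 3.

yes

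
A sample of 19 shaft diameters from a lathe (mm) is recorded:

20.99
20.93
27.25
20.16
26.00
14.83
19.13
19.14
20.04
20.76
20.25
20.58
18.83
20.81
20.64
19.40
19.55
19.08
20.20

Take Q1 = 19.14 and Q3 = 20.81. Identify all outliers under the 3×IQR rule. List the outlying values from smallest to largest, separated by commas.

26.00, 27.25

IQR = Q3 − Q1 = 20.81 − 19.14 = 1.67.
Lower fence = Q1 − 3·IQR = 19.14 − 5.01 = 14.13.
Upper fence = Q3 + 3·IQR = 20.81 + 5.01 = 25.82.
26.00 > 25.82 → outlier.
27.25 > 25.82 → outlier.
All remaining values lie within [14.13, 25.82].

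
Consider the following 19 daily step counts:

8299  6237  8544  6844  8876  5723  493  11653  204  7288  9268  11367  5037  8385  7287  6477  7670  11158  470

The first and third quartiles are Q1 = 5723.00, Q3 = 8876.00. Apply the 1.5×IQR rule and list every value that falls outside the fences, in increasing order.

IQR = Q3 − Q1 = 8876.00 − 5723.00 = 3153.00.
Lower fence = Q1 − 1.5·IQR = 5723.00 − 4729.50 = 993.50.
Upper fence = Q3 + 1.5·IQR = 8876.00 + 4729.50 = 13605.50.
204 < 993.50 → outlier.
470 < 993.50 → outlier.
493 < 993.50 → outlier.
All remaining values lie within [993.50, 13605.50].

204, 470, 493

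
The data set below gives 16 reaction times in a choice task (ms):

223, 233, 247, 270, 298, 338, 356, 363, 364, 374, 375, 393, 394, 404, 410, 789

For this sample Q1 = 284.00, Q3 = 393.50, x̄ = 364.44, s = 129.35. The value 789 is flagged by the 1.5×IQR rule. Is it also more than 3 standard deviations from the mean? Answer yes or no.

yes

z = (789 − 364.44) / 129.35 = 3.28.
|z| = 3.28 > 3.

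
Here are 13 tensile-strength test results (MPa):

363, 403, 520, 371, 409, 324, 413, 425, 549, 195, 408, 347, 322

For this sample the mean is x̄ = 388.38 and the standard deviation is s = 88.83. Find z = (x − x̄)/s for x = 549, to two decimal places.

1.81

z = (549 − 388.38) / 88.83 = 1.81.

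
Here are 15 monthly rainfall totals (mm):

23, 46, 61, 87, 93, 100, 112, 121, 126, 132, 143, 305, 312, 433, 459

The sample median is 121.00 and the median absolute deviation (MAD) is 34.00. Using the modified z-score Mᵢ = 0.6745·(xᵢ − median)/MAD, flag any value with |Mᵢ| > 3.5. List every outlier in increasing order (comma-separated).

|Mᵢ| > 3.5 ⇔ |xᵢ − 121.00| > 3.5·34.00/0.6745 = 176.43.
So outliers lie outside [-55.43, 297.43].
305: M = 3.65 → outlier.
312: M = 3.79 → outlier.
433: M = 6.19 → outlier.
459: M = 6.71 → outlier.

305, 312, 433, 459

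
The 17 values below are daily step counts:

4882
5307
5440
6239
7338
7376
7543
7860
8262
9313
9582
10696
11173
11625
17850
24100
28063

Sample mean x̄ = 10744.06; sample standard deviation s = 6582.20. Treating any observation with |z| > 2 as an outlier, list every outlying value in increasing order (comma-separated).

Cutoffs at x̄ ± 2s: 10744.06 ± 2·6582.20 = [-2420.34, 23908.46].
24100: z = 2.03, |z| > 2 → outlier.
28063: z = 2.63, |z| > 2 → outlier.
Every other value lies within [-2420.34, 23908.46].

24100, 28063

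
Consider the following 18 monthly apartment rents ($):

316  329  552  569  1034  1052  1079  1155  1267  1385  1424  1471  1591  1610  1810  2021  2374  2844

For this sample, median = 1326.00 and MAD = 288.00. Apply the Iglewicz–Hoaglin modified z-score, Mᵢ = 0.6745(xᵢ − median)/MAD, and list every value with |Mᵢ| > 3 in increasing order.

|Mᵢ| > 3 ⇔ |xᵢ − 1326.00| > 3·288.00/0.6745 = 1280.95.
So outliers lie outside [45.05, 2606.95].
2844: M = 3.56 → outlier.

2844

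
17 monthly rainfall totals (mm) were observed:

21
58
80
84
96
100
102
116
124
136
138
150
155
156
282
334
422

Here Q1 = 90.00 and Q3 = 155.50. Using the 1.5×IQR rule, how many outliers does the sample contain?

3

IQR = 65.50; fences at 90.00 − 98.25 = -8.25 and 155.50 + 98.25 = 253.75.
Outside the cutoffs: 282, 334, 422.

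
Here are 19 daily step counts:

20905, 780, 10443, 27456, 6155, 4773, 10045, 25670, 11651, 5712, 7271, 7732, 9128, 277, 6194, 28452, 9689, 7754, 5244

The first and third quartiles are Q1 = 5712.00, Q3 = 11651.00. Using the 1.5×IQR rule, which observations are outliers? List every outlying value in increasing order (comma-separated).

20905, 25670, 27456, 28452

IQR = Q3 − Q1 = 11651.00 − 5712.00 = 5939.00.
Lower fence = Q1 − 1.5·IQR = 5712.00 − 8908.50 = -3196.50.
Upper fence = Q3 + 1.5·IQR = 11651.00 + 8908.50 = 20559.50.
20905 > 20559.50 → outlier.
25670 > 20559.50 → outlier.
27456 > 20559.50 → outlier.
28452 > 20559.50 → outlier.
All remaining values lie within [-3196.50, 20559.50].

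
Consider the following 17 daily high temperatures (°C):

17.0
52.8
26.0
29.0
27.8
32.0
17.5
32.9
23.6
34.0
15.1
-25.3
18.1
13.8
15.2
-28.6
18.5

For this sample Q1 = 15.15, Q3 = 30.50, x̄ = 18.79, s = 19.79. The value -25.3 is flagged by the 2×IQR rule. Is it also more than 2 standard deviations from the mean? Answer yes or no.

yes

z = (-25.3 − 18.79) / 19.79 = -2.23.
|z| = 2.23 > 2.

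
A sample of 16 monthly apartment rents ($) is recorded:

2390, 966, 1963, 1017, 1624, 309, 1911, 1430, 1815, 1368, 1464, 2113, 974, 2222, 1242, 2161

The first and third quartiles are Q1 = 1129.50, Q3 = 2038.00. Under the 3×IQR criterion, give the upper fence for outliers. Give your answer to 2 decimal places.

IQR = Q3 − Q1 = 2038.00 − 1129.50 = 908.50.
Lower fence = Q1 − 3·IQR = 1129.50 − 2725.50 = -1596.00.
Upper fence = Q3 + 3·IQR = 2038.00 + 2725.50 = 4763.50.

4763.50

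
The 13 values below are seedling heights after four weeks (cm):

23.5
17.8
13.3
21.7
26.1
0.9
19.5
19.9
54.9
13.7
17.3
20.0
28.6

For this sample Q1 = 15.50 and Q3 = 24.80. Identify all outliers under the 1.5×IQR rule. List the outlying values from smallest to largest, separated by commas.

IQR = Q3 − Q1 = 24.80 − 15.50 = 9.30.
Lower fence = Q1 − 1.5·IQR = 15.50 − 13.95 = 1.55.
Upper fence = Q3 + 1.5·IQR = 24.80 + 13.95 = 38.75.
0.9 < 1.55 → outlier.
54.9 > 38.75 → outlier.
All remaining values lie within [1.55, 38.75].

0.9, 54.9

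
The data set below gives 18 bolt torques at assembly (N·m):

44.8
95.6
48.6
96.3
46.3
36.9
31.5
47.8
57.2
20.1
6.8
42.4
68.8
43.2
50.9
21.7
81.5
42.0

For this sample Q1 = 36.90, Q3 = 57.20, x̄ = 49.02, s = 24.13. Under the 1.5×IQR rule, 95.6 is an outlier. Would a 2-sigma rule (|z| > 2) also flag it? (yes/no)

no

z = (95.6 − 49.02) / 24.13 = 1.93.
|z| = 1.93 ≤ 2.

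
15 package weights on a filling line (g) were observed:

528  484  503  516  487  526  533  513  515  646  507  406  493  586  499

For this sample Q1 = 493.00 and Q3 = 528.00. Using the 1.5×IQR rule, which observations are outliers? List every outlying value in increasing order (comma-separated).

406, 586, 646

IQR = Q3 − Q1 = 528.00 − 493.00 = 35.00.
Lower fence = Q1 − 1.5·IQR = 493.00 − 52.50 = 440.50.
Upper fence = Q3 + 1.5·IQR = 528.00 + 52.50 = 580.50.
406 < 440.50 → outlier.
586 > 580.50 → outlier.
646 > 580.50 → outlier.
All remaining values lie within [440.50, 580.50].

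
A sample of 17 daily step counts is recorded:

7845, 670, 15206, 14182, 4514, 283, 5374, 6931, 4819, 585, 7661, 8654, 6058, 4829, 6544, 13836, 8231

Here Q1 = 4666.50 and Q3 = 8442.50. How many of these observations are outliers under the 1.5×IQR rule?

IQR = 3776.00; fences at 4666.50 − 5664.00 = -997.50 and 8442.50 + 5664.00 = 14106.50.
Outside the cutoffs: 14182, 15206.

2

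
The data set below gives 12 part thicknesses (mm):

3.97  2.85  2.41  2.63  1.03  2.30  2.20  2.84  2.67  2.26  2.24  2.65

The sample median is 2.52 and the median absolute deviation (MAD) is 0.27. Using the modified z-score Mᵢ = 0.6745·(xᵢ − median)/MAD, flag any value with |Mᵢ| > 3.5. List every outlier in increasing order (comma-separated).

1.03, 3.97

|Mᵢ| > 3.5 ⇔ |xᵢ − 2.52| > 3.5·0.27/0.6745 = 1.40.
So outliers lie outside [1.12, 3.92].
1.03: M = -3.72 → outlier.
3.97: M = 3.62 → outlier.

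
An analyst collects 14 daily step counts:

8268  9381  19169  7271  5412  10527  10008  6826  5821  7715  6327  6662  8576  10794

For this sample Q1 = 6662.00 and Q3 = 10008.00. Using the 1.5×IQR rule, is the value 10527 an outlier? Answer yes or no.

IQR = Q3 − Q1 = 10008.00 − 6662.00 = 3346.00.
Lower fence = Q1 − 1.5·IQR = 6662.00 − 5019.00 = 1643.00.
Upper fence = Q3 + 1.5·IQR = 10008.00 + 5019.00 = 15027.00.
10527 lies within [1643.00, 15027.00].

no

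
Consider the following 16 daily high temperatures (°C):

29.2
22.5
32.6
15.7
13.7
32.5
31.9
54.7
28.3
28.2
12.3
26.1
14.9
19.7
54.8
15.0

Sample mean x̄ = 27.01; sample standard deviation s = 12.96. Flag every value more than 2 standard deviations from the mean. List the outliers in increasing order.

54.7, 54.8

Cutoffs at x̄ ± 2s: 27.01 ± 2·12.96 = [1.09, 52.93].
54.7: z = 2.14, |z| > 2 → outlier.
54.8: z = 2.14, |z| > 2 → outlier.
Every other value lies within [1.09, 52.93].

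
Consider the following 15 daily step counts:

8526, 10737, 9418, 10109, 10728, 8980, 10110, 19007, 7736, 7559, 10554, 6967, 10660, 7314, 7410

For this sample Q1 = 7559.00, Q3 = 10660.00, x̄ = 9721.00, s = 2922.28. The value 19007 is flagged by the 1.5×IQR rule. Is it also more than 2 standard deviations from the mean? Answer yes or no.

z = (19007 − 9721.00) / 2922.28 = 3.18.
|z| = 3.18 > 2.

yes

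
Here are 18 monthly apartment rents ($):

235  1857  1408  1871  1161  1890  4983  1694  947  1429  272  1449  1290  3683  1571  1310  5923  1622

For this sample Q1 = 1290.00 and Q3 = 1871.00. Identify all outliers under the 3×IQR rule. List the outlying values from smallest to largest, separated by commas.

IQR = Q3 − Q1 = 1871.00 − 1290.00 = 581.00.
Lower fence = Q1 − 3·IQR = 1290.00 − 1743.00 = -453.00.
Upper fence = Q3 + 3·IQR = 1871.00 + 1743.00 = 3614.00.
3683 > 3614.00 → outlier.
4983 > 3614.00 → outlier.
5923 > 3614.00 → outlier.
All remaining values lie within [-453.00, 3614.00].

3683, 4983, 5923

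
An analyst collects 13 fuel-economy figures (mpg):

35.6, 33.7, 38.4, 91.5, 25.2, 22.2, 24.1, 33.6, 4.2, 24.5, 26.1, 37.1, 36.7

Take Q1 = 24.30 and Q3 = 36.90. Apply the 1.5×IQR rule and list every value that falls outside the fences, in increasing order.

IQR = Q3 − Q1 = 36.90 − 24.30 = 12.60.
Lower fence = Q1 − 1.5·IQR = 24.30 − 18.90 = 5.40.
Upper fence = Q3 + 1.5·IQR = 36.90 + 18.90 = 55.80.
4.2 < 5.40 → outlier.
91.5 > 55.80 → outlier.
All remaining values lie within [5.40, 55.80].

4.2, 91.5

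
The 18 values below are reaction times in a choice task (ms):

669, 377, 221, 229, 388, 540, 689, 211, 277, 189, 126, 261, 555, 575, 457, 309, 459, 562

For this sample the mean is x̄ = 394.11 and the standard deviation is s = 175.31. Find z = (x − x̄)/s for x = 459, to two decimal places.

z = (459 − 394.11) / 175.31 = 0.37.

0.37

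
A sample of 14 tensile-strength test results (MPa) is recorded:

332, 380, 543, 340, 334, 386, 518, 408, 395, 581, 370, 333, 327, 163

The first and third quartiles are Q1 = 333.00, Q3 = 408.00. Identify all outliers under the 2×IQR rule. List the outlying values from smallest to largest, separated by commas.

IQR = Q3 − Q1 = 408.00 − 333.00 = 75.00.
Lower fence = Q1 − 2·IQR = 333.00 − 150.00 = 183.00.
Upper fence = Q3 + 2·IQR = 408.00 + 150.00 = 558.00.
163 < 183.00 → outlier.
581 > 558.00 → outlier.
All remaining values lie within [183.00, 558.00].

163, 581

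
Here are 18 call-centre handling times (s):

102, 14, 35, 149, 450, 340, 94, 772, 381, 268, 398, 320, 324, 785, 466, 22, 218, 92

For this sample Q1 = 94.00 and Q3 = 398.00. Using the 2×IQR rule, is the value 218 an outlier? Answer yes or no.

IQR = Q3 − Q1 = 398.00 − 94.00 = 304.00.
Lower fence = Q1 − 2·IQR = 94.00 − 608.00 = -514.00.
Upper fence = Q3 + 2·IQR = 398.00 + 608.00 = 1006.00.
218 lies within [-514.00, 1006.00].

no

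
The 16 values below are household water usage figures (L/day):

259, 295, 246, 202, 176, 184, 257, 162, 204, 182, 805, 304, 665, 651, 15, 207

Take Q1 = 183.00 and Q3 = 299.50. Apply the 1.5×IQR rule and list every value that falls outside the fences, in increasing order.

651, 665, 805

IQR = Q3 − Q1 = 299.50 − 183.00 = 116.50.
Lower fence = Q1 − 1.5·IQR = 183.00 − 174.75 = 8.25.
Upper fence = Q3 + 1.5·IQR = 299.50 + 174.75 = 474.25.
651 > 474.25 → outlier.
665 > 474.25 → outlier.
805 > 474.25 → outlier.
All remaining values lie within [8.25, 474.25].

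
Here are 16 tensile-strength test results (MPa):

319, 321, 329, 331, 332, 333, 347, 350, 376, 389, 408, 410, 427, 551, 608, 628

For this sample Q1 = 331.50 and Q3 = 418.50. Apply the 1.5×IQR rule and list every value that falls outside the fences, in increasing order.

IQR = Q3 − Q1 = 418.50 − 331.50 = 87.00.
Lower fence = Q1 − 1.5·IQR = 331.50 − 130.50 = 201.00.
Upper fence = Q3 + 1.5·IQR = 418.50 + 130.50 = 549.00.
551 > 549.00 → outlier.
608 > 549.00 → outlier.
628 > 549.00 → outlier.
All remaining values lie within [201.00, 549.00].

551, 608, 628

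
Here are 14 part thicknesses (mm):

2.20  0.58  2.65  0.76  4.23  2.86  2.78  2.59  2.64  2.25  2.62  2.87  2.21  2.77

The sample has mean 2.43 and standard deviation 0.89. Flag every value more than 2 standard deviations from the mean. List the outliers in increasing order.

0.58, 4.23

Cutoffs at x̄ ± 2s: 2.43 ± 2·0.89 = [0.65, 4.21].
0.58: z = -2.08, |z| > 2 → outlier.
4.23: z = 2.02, |z| > 2 → outlier.
Every other value lies within [0.65, 4.21].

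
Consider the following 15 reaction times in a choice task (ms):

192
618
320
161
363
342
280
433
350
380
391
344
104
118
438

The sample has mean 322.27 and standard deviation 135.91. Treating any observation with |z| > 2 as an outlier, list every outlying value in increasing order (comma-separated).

Cutoffs at x̄ ± 2s: 322.27 ± 2·135.91 = [50.45, 594.09].
618: z = 2.18, |z| > 2 → outlier.
Every other value lies within [50.45, 594.09].

618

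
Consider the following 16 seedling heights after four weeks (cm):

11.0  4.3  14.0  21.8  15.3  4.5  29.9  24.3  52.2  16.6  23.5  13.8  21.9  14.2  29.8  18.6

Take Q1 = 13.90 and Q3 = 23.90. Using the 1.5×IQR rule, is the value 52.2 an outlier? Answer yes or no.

yes

IQR = Q3 − Q1 = 23.90 − 13.90 = 10.00.
Lower fence = Q1 − 1.5·IQR = 13.90 − 15.00 = -1.10.
Upper fence = Q3 + 1.5·IQR = 23.90 + 15.00 = 38.90.
52.2 lies above the upper fence.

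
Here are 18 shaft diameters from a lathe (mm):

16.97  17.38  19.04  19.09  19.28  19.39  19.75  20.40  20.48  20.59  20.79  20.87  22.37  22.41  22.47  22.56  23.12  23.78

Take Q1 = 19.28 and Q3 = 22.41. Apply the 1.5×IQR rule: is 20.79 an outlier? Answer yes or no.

no

IQR = Q3 − Q1 = 22.41 − 19.28 = 3.13.
Lower fence = Q1 − 1.5·IQR = 19.28 − 4.695 = 14.585.
Upper fence = Q3 + 1.5·IQR = 22.41 + 4.695 = 27.105.
20.79 lies within [14.585, 27.105].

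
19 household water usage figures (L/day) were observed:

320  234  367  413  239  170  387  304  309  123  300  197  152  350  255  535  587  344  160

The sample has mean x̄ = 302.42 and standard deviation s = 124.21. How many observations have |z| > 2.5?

Cutoffs: x̄ ± 2.5s = [-8.105, 612.945].
Every value lies within the cutoffs.

0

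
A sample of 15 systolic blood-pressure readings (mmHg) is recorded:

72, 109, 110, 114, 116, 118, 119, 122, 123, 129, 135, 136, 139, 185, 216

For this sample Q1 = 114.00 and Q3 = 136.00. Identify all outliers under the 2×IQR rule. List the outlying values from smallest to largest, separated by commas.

185, 216

IQR = Q3 − Q1 = 136.00 − 114.00 = 22.00.
Lower fence = Q1 − 2·IQR = 114.00 − 44.00 = 70.00.
Upper fence = Q3 + 2·IQR = 136.00 + 44.00 = 180.00.
185 > 180.00 → outlier.
216 > 180.00 → outlier.
All remaining values lie within [70.00, 180.00].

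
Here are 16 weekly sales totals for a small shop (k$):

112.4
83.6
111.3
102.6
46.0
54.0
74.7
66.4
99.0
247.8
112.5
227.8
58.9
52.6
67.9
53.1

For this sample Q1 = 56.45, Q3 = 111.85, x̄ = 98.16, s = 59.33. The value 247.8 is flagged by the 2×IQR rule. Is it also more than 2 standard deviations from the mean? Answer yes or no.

yes

z = (247.8 − 98.16) / 59.33 = 2.52.
|z| = 2.52 > 2.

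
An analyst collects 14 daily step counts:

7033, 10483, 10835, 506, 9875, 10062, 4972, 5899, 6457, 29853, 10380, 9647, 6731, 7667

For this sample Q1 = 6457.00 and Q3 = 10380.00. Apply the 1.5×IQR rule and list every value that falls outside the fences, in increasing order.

506, 29853

IQR = Q3 − Q1 = 10380.00 − 6457.00 = 3923.00.
Lower fence = Q1 − 1.5·IQR = 6457.00 − 5884.50 = 572.50.
Upper fence = Q3 + 1.5·IQR = 10380.00 + 5884.50 = 16264.50.
506 < 572.50 → outlier.
29853 > 16264.50 → outlier.
All remaining values lie within [572.50, 16264.50].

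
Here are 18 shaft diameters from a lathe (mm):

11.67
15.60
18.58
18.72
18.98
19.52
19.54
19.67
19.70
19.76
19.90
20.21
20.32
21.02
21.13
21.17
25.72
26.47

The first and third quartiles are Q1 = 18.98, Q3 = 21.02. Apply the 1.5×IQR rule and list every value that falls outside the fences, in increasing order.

IQR = Q3 − Q1 = 21.02 − 18.98 = 2.04.
Lower fence = Q1 − 1.5·IQR = 18.98 − 3.06 = 15.92.
Upper fence = Q3 + 1.5·IQR = 21.02 + 3.06 = 24.08.
11.67 < 15.92 → outlier.
15.60 < 15.92 → outlier.
25.72 > 24.08 → outlier.
26.47 > 24.08 → outlier.
All remaining values lie within [15.92, 24.08].

11.67, 15.60, 25.72, 26.47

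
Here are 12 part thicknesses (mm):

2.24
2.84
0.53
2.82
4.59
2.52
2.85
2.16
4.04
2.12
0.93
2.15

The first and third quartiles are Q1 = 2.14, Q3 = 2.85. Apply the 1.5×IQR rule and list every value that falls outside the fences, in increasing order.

IQR = Q3 − Q1 = 2.85 − 2.14 = 0.71.
Lower fence = Q1 − 1.5·IQR = 2.14 − 1.065 = 1.075.
Upper fence = Q3 + 1.5·IQR = 2.85 + 1.065 = 3.915.
0.53 < 1.075 → outlier.
0.93 < 1.075 → outlier.
4.04 > 3.915 → outlier.
4.59 > 3.915 → outlier.
All remaining values lie within [1.075, 3.915].

0.53, 0.93, 4.04, 4.59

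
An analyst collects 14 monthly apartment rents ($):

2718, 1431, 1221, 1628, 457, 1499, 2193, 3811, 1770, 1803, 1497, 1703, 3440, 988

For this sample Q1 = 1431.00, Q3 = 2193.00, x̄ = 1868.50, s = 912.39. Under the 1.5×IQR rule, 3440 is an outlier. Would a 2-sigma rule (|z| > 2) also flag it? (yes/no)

no

z = (3440 − 1868.50) / 912.39 = 1.72.
|z| = 1.72 ≤ 2.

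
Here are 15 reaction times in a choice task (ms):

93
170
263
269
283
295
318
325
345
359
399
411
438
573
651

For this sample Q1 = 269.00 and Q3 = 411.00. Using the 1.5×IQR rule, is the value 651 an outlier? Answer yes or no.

IQR = Q3 − Q1 = 411.00 − 269.00 = 142.00.
Lower fence = Q1 − 1.5·IQR = 269.00 − 213.00 = 56.00.
Upper fence = Q3 + 1.5·IQR = 411.00 + 213.00 = 624.00.
651 lies above the upper fence.

yes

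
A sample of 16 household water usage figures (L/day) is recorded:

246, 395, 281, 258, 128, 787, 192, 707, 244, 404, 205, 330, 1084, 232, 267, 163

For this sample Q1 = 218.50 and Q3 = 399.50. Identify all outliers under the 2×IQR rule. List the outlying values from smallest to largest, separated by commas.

IQR = Q3 − Q1 = 399.50 − 218.50 = 181.00.
Lower fence = Q1 − 2·IQR = 218.50 − 362.00 = -143.50.
Upper fence = Q3 + 2·IQR = 399.50 + 362.00 = 761.50.
787 > 761.50 → outlier.
1084 > 761.50 → outlier.
All remaining values lie within [-143.50, 761.50].

787, 1084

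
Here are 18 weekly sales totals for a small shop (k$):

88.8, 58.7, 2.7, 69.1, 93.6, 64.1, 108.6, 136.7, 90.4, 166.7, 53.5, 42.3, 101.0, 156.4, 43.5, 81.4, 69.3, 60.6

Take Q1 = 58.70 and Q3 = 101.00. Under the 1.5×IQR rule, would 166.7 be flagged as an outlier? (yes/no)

yes

IQR = Q3 − Q1 = 101.00 − 58.70 = 42.30.
Lower fence = Q1 − 1.5·IQR = 58.70 − 63.45 = -4.75.
Upper fence = Q3 + 1.5·IQR = 101.00 + 63.45 = 164.45.
166.7 lies above the upper fence.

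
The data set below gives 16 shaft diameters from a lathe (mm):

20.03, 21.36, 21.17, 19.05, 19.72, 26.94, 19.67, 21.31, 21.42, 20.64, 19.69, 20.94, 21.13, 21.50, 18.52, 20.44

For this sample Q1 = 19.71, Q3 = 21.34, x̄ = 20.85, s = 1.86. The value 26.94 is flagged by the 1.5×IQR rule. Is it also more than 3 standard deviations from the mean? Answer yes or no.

yes

z = (26.94 − 20.85) / 1.86 = 3.27.
|z| = 3.27 > 3.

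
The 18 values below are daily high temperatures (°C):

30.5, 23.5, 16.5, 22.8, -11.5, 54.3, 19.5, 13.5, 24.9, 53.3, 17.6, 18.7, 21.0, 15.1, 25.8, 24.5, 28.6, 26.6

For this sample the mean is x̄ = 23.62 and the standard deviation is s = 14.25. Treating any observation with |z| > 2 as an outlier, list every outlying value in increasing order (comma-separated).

Cutoffs at x̄ ± 2s: 23.62 ± 2·14.25 = [-4.88, 52.12].
-11.5: z = -2.46, |z| > 2 → outlier.
53.3: z = 2.08, |z| > 2 → outlier.
54.3: z = 2.15, |z| > 2 → outlier.
Every other value lies within [-4.88, 52.12].

-11.5, 53.3, 54.3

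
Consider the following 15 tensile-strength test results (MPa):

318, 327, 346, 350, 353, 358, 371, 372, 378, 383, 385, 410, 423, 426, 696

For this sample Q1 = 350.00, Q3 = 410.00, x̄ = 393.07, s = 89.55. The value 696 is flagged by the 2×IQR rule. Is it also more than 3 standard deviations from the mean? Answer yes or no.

z = (696 − 393.07) / 89.55 = 3.38.
|z| = 3.38 > 3.

yes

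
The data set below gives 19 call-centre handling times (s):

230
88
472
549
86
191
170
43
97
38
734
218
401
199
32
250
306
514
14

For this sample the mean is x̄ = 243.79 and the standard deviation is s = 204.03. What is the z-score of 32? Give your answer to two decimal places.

z = (32 − 243.79) / 204.03 = -1.04.

-1.04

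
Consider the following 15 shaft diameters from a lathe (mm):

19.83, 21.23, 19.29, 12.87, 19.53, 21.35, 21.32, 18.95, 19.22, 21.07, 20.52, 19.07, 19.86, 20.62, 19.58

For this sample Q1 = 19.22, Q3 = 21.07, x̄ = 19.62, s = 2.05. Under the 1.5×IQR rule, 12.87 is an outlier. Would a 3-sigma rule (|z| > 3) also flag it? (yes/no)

z = (12.87 − 19.62) / 2.05 = -3.29.
|z| = 3.29 > 3.

yes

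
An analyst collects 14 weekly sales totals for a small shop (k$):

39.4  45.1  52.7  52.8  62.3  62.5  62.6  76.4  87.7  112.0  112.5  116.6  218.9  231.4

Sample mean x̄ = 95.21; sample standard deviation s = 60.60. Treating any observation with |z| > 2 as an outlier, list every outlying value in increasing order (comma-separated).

Cutoffs at x̄ ± 2s: 95.21 ± 2·60.60 = [-25.99, 216.41].
218.9: z = 2.04, |z| > 2 → outlier.
231.4: z = 2.25, |z| > 2 → outlier.
Every other value lies within [-25.99, 216.41].

218.9, 231.4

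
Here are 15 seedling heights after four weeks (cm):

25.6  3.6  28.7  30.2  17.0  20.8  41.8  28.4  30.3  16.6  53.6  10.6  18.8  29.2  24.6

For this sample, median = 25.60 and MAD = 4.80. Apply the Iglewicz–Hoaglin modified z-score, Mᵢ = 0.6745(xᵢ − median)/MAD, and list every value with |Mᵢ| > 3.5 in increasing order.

53.6

|Mᵢ| > 3.5 ⇔ |xᵢ − 25.60| > 3.5·4.80/0.6745 = 24.91.
So outliers lie outside [0.69, 50.51].
53.6: M = 3.93 → outlier.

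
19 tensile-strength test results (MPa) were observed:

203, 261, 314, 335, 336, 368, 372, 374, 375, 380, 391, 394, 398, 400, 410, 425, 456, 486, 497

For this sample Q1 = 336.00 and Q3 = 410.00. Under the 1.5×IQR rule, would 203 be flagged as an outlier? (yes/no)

IQR = Q3 − Q1 = 410.00 − 336.00 = 74.00.
Lower fence = Q1 − 1.5·IQR = 336.00 − 111.00 = 225.00.
Upper fence = Q3 + 1.5·IQR = 410.00 + 111.00 = 521.00.
203 lies below the lower fence.

yes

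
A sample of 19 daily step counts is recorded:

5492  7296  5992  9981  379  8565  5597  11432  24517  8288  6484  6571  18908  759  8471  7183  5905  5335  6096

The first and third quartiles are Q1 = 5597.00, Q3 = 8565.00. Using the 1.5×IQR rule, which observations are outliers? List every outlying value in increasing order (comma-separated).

IQR = Q3 − Q1 = 8565.00 − 5597.00 = 2968.00.
Lower fence = Q1 − 1.5·IQR = 5597.00 − 4452.00 = 1145.00.
Upper fence = Q3 + 1.5·IQR = 8565.00 + 4452.00 = 13017.00.
379 < 1145.00 → outlier.
759 < 1145.00 → outlier.
18908 > 13017.00 → outlier.
24517 > 13017.00 → outlier.
All remaining values lie within [1145.00, 13017.00].

379, 759, 18908, 24517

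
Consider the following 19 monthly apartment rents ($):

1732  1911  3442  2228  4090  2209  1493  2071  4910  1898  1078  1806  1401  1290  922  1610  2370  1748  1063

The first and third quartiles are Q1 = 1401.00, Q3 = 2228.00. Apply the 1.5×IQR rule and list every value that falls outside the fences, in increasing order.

IQR = Q3 − Q1 = 2228.00 − 1401.00 = 827.00.
Lower fence = Q1 − 1.5·IQR = 1401.00 − 1240.50 = 160.50.
Upper fence = Q3 + 1.5·IQR = 2228.00 + 1240.50 = 3468.50.
4090 > 3468.50 → outlier.
4910 > 3468.50 → outlier.
All remaining values lie within [160.50, 3468.50].

4090, 4910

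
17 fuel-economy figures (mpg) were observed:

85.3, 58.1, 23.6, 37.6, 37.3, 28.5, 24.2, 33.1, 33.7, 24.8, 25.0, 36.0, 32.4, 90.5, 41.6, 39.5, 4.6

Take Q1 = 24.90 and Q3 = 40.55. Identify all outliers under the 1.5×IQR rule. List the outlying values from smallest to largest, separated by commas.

IQR = Q3 − Q1 = 40.55 − 24.90 = 15.65.
Lower fence = Q1 − 1.5·IQR = 24.90 − 23.475 = 1.425.
Upper fence = Q3 + 1.5·IQR = 40.55 + 23.475 = 64.025.
85.3 > 64.025 → outlier.
90.5 > 64.025 → outlier.
All remaining values lie within [1.425, 64.025].

85.3, 90.5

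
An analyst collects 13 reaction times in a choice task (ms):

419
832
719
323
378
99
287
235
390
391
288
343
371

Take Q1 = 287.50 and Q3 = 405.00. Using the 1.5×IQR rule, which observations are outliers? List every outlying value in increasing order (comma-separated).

99, 719, 832

IQR = Q3 − Q1 = 405.00 − 287.50 = 117.50.
Lower fence = Q1 − 1.5·IQR = 287.50 − 176.25 = 111.25.
Upper fence = Q3 + 1.5·IQR = 405.00 + 176.25 = 581.25.
99 < 111.25 → outlier.
719 > 581.25 → outlier.
832 > 581.25 → outlier.
All remaining values lie within [111.25, 581.25].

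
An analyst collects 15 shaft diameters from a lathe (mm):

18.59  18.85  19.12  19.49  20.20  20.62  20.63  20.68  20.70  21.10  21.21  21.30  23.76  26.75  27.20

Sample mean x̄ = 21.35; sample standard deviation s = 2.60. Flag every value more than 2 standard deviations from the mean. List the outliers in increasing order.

Cutoffs at x̄ ± 2s: 21.35 ± 2·2.60 = [16.15, 26.55].
26.75: z = 2.08, |z| > 2 → outlier.
27.20: z = 2.25, |z| > 2 → outlier.
Every other value lies within [16.15, 26.55].

26.75, 27.20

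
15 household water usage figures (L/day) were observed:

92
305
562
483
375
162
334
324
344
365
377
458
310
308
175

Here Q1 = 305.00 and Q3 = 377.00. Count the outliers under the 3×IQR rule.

IQR = 72.00; fences at 305.00 − 216.00 = 89.00 and 377.00 + 216.00 = 593.00.
Every value lies within the cutoffs.

0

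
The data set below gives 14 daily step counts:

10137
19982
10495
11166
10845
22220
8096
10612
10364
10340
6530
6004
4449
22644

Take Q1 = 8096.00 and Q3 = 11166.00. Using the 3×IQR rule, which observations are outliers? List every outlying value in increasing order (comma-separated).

22220, 22644

IQR = Q3 − Q1 = 11166.00 − 8096.00 = 3070.00.
Lower fence = Q1 − 3·IQR = 8096.00 − 9210.00 = -1114.00.
Upper fence = Q3 + 3·IQR = 11166.00 + 9210.00 = 20376.00.
22220 > 20376.00 → outlier.
22644 > 20376.00 → outlier.
All remaining values lie within [-1114.00, 20376.00].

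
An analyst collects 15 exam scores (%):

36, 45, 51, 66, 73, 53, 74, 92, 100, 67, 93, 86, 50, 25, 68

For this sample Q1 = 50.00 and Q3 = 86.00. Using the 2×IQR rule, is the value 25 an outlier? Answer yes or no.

no

IQR = Q3 − Q1 = 86.00 − 50.00 = 36.00.
Lower fence = Q1 − 2·IQR = 50.00 − 72.00 = -22.00.
Upper fence = Q3 + 2·IQR = 86.00 + 72.00 = 158.00.
25 lies within [-22.00, 158.00].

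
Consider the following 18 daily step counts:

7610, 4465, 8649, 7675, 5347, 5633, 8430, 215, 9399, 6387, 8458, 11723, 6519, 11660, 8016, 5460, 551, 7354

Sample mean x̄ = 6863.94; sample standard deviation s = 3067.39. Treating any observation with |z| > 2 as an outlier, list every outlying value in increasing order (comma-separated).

215, 551

Cutoffs at x̄ ± 2s: 6863.94 ± 2·3067.39 = [729.16, 12998.72].
215: z = -2.17, |z| > 2 → outlier.
551: z = -2.06, |z| > 2 → outlier.
Every other value lies within [729.16, 12998.72].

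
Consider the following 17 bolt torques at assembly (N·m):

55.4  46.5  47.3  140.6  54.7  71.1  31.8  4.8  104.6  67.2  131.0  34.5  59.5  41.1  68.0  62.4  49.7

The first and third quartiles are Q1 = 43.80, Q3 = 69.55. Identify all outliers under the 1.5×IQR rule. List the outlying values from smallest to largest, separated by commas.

IQR = Q3 − Q1 = 69.55 − 43.80 = 25.75.
Lower fence = Q1 − 1.5·IQR = 43.80 − 38.625 = 5.175.
Upper fence = Q3 + 1.5·IQR = 69.55 + 38.625 = 108.175.
4.8 < 5.175 → outlier.
131.0 > 108.175 → outlier.
140.6 > 108.175 → outlier.
All remaining values lie within [5.175, 108.175].

4.8, 131.0, 140.6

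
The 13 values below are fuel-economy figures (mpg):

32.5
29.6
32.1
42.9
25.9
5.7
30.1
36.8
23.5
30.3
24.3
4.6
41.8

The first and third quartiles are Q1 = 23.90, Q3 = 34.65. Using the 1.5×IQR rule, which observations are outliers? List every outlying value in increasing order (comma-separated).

4.6, 5.7

IQR = Q3 − Q1 = 34.65 − 23.90 = 10.75.
Lower fence = Q1 − 1.5·IQR = 23.90 − 16.125 = 7.775.
Upper fence = Q3 + 1.5·IQR = 34.65 + 16.125 = 50.775.
4.6 < 7.775 → outlier.
5.7 < 7.775 → outlier.
All remaining values lie within [7.775, 50.775].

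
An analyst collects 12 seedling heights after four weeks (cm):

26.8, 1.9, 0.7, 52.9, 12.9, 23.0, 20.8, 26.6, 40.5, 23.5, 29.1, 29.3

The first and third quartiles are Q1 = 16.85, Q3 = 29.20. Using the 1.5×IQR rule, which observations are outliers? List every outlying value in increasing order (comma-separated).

IQR = Q3 − Q1 = 29.20 − 16.85 = 12.35.
Lower fence = Q1 − 1.5·IQR = 16.85 − 18.525 = -1.675.
Upper fence = Q3 + 1.5·IQR = 29.20 + 18.525 = 47.725.
52.9 > 47.725 → outlier.
All remaining values lie within [-1.675, 47.725].

52.9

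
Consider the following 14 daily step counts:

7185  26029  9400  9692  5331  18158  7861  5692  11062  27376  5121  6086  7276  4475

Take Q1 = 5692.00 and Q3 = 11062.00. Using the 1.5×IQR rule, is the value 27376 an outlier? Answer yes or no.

yes

IQR = Q3 − Q1 = 11062.00 − 5692.00 = 5370.00.
Lower fence = Q1 − 1.5·IQR = 5692.00 − 8055.00 = -2363.00.
Upper fence = Q3 + 1.5·IQR = 11062.00 + 8055.00 = 19117.00.
27376 lies above the upper fence.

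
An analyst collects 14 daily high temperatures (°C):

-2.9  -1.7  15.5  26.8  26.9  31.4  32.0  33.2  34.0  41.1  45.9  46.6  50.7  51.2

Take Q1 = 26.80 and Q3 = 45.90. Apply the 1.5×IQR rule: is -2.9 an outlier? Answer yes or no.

IQR = Q3 − Q1 = 45.90 − 26.80 = 19.10.
Lower fence = Q1 − 1.5·IQR = 26.80 − 28.65 = -1.85.
Upper fence = Q3 + 1.5·IQR = 45.90 + 28.65 = 74.55.
-2.9 lies below the lower fence.

yes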